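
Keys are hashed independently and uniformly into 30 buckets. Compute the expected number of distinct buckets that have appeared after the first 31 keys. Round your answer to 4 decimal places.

For each bucket, P(seen in 31 keys) = 1 - (29/30)^31 = 0.65039.
By linearity of expectation, E[distinct seen] = 30·(1 - (29/30)^31) = 19.51182.

19.5118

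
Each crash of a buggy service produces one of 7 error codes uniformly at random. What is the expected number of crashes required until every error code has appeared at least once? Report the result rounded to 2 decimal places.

After k distinct error codes have appeared, the next crash gives a new one with probability (7-k)/7, so the expected wait for the (k+1)-th is 7/(7-k).
E[T] = 7/7 + 7/6 + 7/5 + ... + 7/2 + 7/1 = 7·H_{7}.
H_{7} = 2.593, so E[T] = 18.150.

18.15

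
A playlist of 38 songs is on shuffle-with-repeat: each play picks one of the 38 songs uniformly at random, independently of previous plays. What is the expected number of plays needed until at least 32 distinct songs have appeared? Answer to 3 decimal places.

Going from k to k+1 distinct takes a geometric number of plays with mean 38/(38-k).
Sum over k = 0,...,31: E = 38/38 + 38/37 + 38/36 + ... + 38/8 + 38/7 = 67.5603.

67.560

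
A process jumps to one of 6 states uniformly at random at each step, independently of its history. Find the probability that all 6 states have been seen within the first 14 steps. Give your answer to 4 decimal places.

0.5828

By inclusion–exclusion over which states are missing,
P(all seen) = Σ_{j=0}^{6} (-1)^j C(6,j)((6-j)/6)^14
= 1.00000 - 0.46732 + 0.05138 - 0.00122 + 0.00000 - 0.00000 + 0.00000
= 0.58285.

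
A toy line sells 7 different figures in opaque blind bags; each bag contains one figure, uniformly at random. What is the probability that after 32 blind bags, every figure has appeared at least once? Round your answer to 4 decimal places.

Let A_i be the event that figure i is missing after 32 blind bags. By inclusion–exclusion on the A_i,
P(all seen) = Σ_{j=0}^{7} (-1)^j C(7,j)((7-j)/7)^32
= 1.00000 - 0.05044 + 0.00044 - 0.00000 + 0.00000 - 0.00000 + 0.00000 - 0.00000
= 0.95000.

0.9500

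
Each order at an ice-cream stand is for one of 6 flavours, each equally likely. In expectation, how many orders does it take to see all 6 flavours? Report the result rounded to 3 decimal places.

The wait to go from k to k+1 distinct flavours is geometric with mean 6/(6-k).
E[T] = 6/6 + 6/5 + 6/4 + 6/3 + 6/2 + 6/1 = 6·H_{6}.
H_{6} = 2.4500, so E[T] = 14.7000.

14.700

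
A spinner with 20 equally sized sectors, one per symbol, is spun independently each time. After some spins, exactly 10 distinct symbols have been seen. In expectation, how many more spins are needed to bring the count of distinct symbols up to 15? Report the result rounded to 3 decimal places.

With k distinct symbols already seen, the next new one takes an expected 20/(20-k) spins.
Sum over k = 10,...,14: E = 20/10 + 20/9 + 20/8 + 20/7 + 20/6 = 12.9127.

12.913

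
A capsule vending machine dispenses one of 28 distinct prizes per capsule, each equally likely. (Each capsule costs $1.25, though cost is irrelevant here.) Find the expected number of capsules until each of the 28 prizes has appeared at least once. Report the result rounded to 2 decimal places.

109.96

Split into phases: going from k distinct to k+1 distinct takes on average 28/(28-k) capsules.
E[T] = 28/28 + 28/27 + 28/26 + ... + 28/2 + 28/1 = 28·H_{28}.
H_{28} = 3.927, so E[T] = 109.961.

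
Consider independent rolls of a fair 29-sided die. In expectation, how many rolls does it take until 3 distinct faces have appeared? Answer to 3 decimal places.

With k distinct faces already seen, the next new one arrives after an expected 29/(29-k) rolls.
Sum over k = 0,...,2: E = 29/29 + 29/28 + 29/27 = 3.1098.

3.110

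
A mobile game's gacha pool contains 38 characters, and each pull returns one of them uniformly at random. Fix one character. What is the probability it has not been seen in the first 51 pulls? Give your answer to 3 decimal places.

On each pull the fixed character fails to appear with probability 37/38.
P(still missing after 51) = (37/38)^51 = 0.2566.

0.257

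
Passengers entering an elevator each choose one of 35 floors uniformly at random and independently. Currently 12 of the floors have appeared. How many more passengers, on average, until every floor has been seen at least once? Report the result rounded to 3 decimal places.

From k distinct to k+1 distinct takes on average 35/(35-k) passengers.
Sum over k = 12,...,34: E = 35/23 + 35/22 + 35/21 + ... + 35/2 + 35/1 = 130.7002.

130.700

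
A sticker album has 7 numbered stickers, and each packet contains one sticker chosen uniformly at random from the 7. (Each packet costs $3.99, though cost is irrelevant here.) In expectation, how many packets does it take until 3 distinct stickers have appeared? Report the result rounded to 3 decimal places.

3.567

Going from k to k+1 distinct takes a geometric number of packets with mean 7/(7-k).
Sum over k = 0,...,2: E = 7/7 + 7/6 + 7/5 = 3.5667.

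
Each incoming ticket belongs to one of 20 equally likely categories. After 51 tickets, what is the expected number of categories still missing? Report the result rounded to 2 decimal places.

For each category, P(unseen after 51) = (19/20)^51 = 0.073.
By linearity of expectation, E[unseen] = 20·(19/20)^51 = 1.462.

1.46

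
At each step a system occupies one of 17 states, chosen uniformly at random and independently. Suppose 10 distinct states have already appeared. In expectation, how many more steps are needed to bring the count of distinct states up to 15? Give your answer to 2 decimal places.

18.58

From k distinct to k+1 distinct takes on average 17/(17-k) steps.
Sum over k = 10,...,14: E = 17/7 + 17/6 + 17/5 + 17/4 + 17/3 = 18.579.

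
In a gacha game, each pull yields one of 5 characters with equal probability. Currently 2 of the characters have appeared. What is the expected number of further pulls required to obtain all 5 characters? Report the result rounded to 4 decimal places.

With k distinct characters already seen, the next new one takes an expected 5/(5-k) pulls.
Sum over k = 2,...,4: E = 5/3 + 5/2 + 5/1 = 9.16667.

9.1667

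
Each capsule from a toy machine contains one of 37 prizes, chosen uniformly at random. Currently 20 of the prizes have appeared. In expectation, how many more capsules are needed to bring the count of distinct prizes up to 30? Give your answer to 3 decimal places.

31.328

From k distinct to k+1 distinct takes on average 37/(37-k) capsules.
Sum over k = 20,...,29: E = 37/17 + 37/16 + 37/15 + ... + 37/9 + 37/8 = 31.3277.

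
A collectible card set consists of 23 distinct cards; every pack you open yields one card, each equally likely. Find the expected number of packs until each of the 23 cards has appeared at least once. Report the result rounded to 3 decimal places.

After k distinct cards have appeared, the next pack gives a new one with probability (23-k)/23, so the expected wait for the (k+1)-th is 23/(23-k).
E[T] = 23/23 + 23/22 + 23/21 + ... + 23/2 + 23/1 = 23·H_{23}.
H_{23} = 3.7343, so E[T] = 85.8887.

85.889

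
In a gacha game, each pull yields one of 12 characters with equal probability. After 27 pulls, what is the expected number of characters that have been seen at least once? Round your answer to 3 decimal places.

10.855

For each character, P(seen in 27 pulls) = 1 - (11/12)^27 = 0.9046.
By linearity of expectation, E[distinct seen] = 12·(1 - (11/12)^27) = 10.8548.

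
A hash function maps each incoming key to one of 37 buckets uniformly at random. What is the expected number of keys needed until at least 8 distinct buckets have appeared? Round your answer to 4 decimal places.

Going from k to k+1 distinct takes a geometric number of keys with mean 37/(37-k).
Sum over k = 0,...,7: E = 37/37 + 37/36 + 37/35 + ... + 37/31 + 37/30 = 8.87750.

8.8775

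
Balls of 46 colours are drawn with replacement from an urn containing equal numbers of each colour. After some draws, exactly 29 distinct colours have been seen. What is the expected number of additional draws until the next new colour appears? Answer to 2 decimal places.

Each draw yields a new colour with probability (46-29)/46 = 17/46, so the wait is geometric with mean 46/17.
E = 46/17 = 2.706.

2.71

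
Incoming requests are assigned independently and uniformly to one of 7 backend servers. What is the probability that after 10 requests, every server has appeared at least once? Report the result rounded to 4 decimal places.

0.1049

By inclusion–exclusion over which servers are missing,
P(all seen) = Σ_{j=0}^{7} (-1)^j C(7,j)((7-j)/7)^10
= 1.00000 - 1.49841 + 0.72600 - 0.12992 + 0.00732 - 0.00008 + 0.00000 - 0.00000
= 0.10491.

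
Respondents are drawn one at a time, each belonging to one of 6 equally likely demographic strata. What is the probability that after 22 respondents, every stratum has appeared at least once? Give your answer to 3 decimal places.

Let A_i be the event that stratum i is missing after 22 respondents. By inclusion–exclusion on the A_i,
P(all seen) = Σ_{j=0}^{6} (-1)^j C(6,j)((6-j)/6)^22
= 1.0000 - 0.1087 + 0.0020 - 0.0000 + 0.0000 - 0.0000 + 0.0000
= 0.8933.

0.893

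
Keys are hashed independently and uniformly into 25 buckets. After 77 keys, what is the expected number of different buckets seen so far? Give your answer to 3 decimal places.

For each bucket, P(seen in 77 keys) = 1 - (24/25)^77 = 0.9569.
By linearity of expectation, E[distinct seen] = 25·(1 - (24/25)^77) = 23.9215.

23.921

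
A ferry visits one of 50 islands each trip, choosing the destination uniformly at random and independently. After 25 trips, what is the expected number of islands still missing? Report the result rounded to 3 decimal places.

30.173

For each island, P(unseen after 25) = (49/50)^25 = 0.6035.
By linearity of expectation, E[unseen] = 50·(49/50)^25 = 30.1732.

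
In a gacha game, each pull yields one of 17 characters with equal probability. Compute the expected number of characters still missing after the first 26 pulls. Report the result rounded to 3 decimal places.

For each character, P(unseen after 26) = (16/17)^26 = 0.2068.
By linearity of expectation, E[unseen] = 17·(16/17)^26 = 3.5148.

3.515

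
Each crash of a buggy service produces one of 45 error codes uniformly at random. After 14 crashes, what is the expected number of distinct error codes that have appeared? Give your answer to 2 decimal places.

12.15

For each error code, P(seen in 14 crashes) = 1 - (44/45)^14 = 0.270.
By linearity of expectation, E[distinct seen] = 45·(1 - (44/45)^14) = 12.147.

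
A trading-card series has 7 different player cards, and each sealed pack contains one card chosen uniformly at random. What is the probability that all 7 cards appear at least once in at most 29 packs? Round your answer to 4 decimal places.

Let A_i be the event that card i is missing after 29 packs. By inclusion–exclusion on the A_i,
P(all seen) = Σ_{j=0}^{7} (-1)^j C(7,j)((7-j)/7)^29
= 1.00000 - 0.08010 + 0.00121 - 0.00000 + 0.00000 - 0.00000 + 0.00000 - 0.00000
= 0.92111.

0.9211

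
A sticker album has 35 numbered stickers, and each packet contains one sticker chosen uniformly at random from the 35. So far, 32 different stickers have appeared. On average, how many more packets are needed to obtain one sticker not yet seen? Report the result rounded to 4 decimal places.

11.6667

The number of packets until the next new sticker is geometric with success probability 3/35, so its mean is 35/3.
E = 35/3 = 11.66667.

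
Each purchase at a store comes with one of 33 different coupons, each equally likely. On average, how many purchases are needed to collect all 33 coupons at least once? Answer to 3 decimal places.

134.930

The wait to go from k to k+1 distinct coupons is geometric with mean 33/(33-k).
E[T] = 33/33 + 33/32 + 33/31 + ... + 33/2 + 33/1 = 33·H_{33}.
H_{33} = 4.0888, so E[T] = 134.9303.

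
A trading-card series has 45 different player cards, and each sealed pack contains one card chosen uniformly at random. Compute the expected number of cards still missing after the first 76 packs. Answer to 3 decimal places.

For each card, P(unseen after 76) = (44/45)^76 = 0.1812.
By linearity of expectation, E[unseen] = 45·(44/45)^76 = 8.1558.

8.156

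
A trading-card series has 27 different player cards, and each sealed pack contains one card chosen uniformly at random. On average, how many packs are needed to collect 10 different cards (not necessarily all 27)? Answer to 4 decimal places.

Going from k to k+1 distinct takes a geometric number of packs with mean 27/(27-k).
Sum over k = 0,...,9: E = 27/27 + 27/26 + 27/25 + ... + 27/19 + 27/18 = 12.20141.

12.2014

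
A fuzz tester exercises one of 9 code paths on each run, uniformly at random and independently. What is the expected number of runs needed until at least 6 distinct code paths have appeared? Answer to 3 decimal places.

Going from k to k+1 distinct takes a geometric number of runs with mean 9/(9-k).
Sum over k = 0,...,5: E = 9/9 + 9/8 + 9/7 + 9/6 + 9/5 + 9/4 = 8.9607.

8.961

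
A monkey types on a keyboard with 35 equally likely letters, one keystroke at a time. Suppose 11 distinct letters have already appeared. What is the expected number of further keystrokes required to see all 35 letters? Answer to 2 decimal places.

From k distinct to k+1 distinct takes on average 35/(35-k) keystrokes.
Sum over k = 11,...,34: E = 35/24 + 35/23 + 35/22 + ... + 35/2 + 35/1 = 132.159.

132.16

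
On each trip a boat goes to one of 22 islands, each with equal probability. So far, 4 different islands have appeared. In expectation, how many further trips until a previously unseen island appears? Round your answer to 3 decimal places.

1.222

Each trip yields a new island with probability (22-4)/22 = 18/22, so the wait is geometric with mean 22/18.
E = 22/18 = 1.2222.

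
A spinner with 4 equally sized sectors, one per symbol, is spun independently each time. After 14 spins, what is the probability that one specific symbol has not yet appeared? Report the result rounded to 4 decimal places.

0.0178

Each spin misses the fixed symbol with probability (4-1)/4 = 3/4, independently.
P(still missing after 14) = (3/4)^14 = 0.01782.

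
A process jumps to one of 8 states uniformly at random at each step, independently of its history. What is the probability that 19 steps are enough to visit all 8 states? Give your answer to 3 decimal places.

Let A_i be the event that state i is missing after 19 steps. By inclusion–exclusion on the A_i,
P(all seen) = Σ_{j=0}^{8} (-1)^j C(8,j)((8-j)/8)^19
= 1.0000 - 0.6328 + 0.1184 - 0.0074 + 0.0001 - 0.0000 + 0.0000 - 0.0000 + 0.0000
= 0.4783.

0.478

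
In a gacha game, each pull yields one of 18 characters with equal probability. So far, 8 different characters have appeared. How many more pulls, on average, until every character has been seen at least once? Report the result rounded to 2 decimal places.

With k distinct characters already seen, the next new one takes an expected 18/(18-k) pulls.
Sum over k = 8,...,17: E = 18/10 + 18/9 + 18/8 + ... + 18/2 + 18/1 = 52.721.

52.72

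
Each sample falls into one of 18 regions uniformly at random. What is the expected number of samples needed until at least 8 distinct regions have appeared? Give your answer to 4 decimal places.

10.1905

Going from k to k+1 distinct takes a geometric number of samples with mean 18/(18-k).
Sum over k = 0,...,7: E = 18/18 + 18/17 + 18/16 + ... + 18/12 + 18/11 = 10.19052.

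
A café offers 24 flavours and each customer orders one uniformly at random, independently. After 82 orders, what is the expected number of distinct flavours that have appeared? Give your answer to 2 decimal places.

For each flavour, P(seen in 82 orders) = 1 - (23/24)^82 = 0.969.
By linearity of expectation, E[distinct seen] = 24·(1 - (23/24)^82) = 23.268.

23.27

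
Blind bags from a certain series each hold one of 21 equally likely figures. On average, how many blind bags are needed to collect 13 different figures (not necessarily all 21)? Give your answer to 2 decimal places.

19.48

With k distinct figures already seen, the next new one arrives after an expected 21/(21-k) blind bags.
Sum over k = 0,...,12: E = 21/21 + 21/20 + 21/19 + ... + 21/10 + 21/9 = 19.478.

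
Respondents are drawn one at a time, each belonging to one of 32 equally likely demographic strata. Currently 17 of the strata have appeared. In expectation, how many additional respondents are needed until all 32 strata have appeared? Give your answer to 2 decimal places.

106.18

With k distinct strata already seen, the next new one takes an expected 32/(32-k) respondents.
Sum over k = 17,...,31: E = 32/15 + 32/14 + 32/13 + ... + 32/2 + 32/1 = 106.183.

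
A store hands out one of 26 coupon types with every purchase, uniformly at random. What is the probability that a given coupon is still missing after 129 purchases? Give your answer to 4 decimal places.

Each purchase misses the fixed coupon with probability (26-1)/26 = 25/26, independently.
P(still missing after 129) = (25/26)^129 = 0.00635.

0.0063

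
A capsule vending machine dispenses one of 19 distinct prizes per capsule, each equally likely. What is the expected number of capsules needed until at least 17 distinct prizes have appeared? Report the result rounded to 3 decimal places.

38.907

Going from k to k+1 distinct takes a geometric number of capsules with mean 19/(19-k).
Sum over k = 0,...,16: E = 19/19 + 19/18 + 19/17 + ... + 19/4 + 19/3 = 38.9071.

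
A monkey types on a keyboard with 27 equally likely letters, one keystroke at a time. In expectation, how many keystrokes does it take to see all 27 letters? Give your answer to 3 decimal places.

Split into phases: going from k distinct to k+1 distinct takes on average 27/(27-k) keystrokes.
E[T] = 27/27 + 27/26 + 27/25 + ... + 27/2 + 27/1 = 27·H_{27}.
H_{27} = 3.8915, so E[T] = 105.0693.

105.069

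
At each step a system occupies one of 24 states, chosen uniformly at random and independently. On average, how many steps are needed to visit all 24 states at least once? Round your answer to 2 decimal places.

After k distinct states have appeared, the next step gives a new one with probability (24-k)/24, so the expected wait for the (k+1)-th is 24/(24-k).
E[T] = 24/24 + 24/23 + 24/22 + ... + 24/2 + 24/1 = 24·H_{24}.
H_{24} = 3.776, so E[T] = 90.623.

90.62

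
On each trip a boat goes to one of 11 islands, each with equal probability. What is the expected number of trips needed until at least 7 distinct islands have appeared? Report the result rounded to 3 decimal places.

10.302

Going from k to k+1 distinct takes a geometric number of trips with mean 11/(11-k).
Sum over k = 0,...,6: E = 11/11 + 11/10 + 11/9 + ... + 11/6 + 11/5 = 10.3020.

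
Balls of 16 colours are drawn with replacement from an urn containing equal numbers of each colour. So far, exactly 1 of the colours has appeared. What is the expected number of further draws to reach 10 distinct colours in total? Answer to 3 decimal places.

With k distinct colours already seen, the next new one takes an expected 16/(16-k) draws.
Sum over k = 1,...,9: E = 16/15 + 16/14 + 16/13 + ... + 16/8 + 16/7 = 13.8917.

13.892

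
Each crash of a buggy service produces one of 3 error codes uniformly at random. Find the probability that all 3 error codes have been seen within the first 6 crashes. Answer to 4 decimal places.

By inclusion–exclusion over which error codes are missing,
P(all seen) = Σ_{j=0}^{3} (-1)^j C(3,j)((3-j)/3)^6
= 1.00000 - 0.26337 + 0.00412 - 0.00000
= 0.74074.

0.7407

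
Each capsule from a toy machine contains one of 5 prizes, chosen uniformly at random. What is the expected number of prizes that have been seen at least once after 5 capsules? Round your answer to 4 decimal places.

3.3616

For each prize, P(seen in 5 capsules) = 1 - (4/5)^5 = 0.67232.
By linearity of expectation, E[distinct seen] = 5·(1 - (4/5)^5) = 3.36160.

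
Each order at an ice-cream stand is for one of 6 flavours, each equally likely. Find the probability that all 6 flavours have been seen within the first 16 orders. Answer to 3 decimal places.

0.698

By inclusion–exclusion over which flavours are missing,
P(all seen) = Σ_{j=0}^{6} (-1)^j C(6,j)((6-j)/6)^16
= 1.0000 - 0.3245 + 0.0228 - 0.0003 + 0.0000 - 0.0000 + 0.0000
= 0.6980.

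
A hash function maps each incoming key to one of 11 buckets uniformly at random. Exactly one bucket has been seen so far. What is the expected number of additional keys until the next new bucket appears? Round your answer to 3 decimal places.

Each key yields a new bucket with probability (11-1)/11 = 10/11, so the wait is geometric with mean 11/10.
E = 11/10 = 1.1000.

1.100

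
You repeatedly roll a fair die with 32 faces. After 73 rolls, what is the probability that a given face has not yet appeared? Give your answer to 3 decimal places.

Each roll misses the fixed face with probability (32-1)/32 = 31/32, independently.
P(still missing after 73) = (31/32)^73 = 0.0985.

0.099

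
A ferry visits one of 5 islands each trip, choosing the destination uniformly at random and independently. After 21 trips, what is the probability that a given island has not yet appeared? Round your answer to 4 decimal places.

0.0092

Each trip misses the fixed island with probability (5-1)/5 = 4/5, independently.
P(still missing after 21) = (4/5)^21 = 0.00922.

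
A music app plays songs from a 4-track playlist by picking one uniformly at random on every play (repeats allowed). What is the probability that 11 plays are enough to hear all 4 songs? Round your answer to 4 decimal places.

0.8340

By inclusion–exclusion over which songs are missing,
P(all seen) = Σ_{j=0}^{4} (-1)^j C(4,j)((4-j)/4)^11
= 1.00000 - 0.16894 + 0.00293 - 0.00000 + 0.00000
= 0.83399.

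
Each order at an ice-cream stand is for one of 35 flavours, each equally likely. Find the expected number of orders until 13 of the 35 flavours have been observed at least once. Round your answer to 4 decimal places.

15.9589

With k distinct flavours already seen, the next new one arrives after an expected 35/(35-k) orders.
Sum over k = 0,...,12: E = 35/35 + 35/34 + 35/33 + ... + 35/24 + 35/23 = 15.95889.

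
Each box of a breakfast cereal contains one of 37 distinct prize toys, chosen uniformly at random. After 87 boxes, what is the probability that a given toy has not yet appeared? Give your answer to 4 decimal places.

0.0922

Each box misses the fixed toy with probability (37-1)/37 = 36/37, independently.
P(still missing after 87) = (36/37)^87 = 0.09221.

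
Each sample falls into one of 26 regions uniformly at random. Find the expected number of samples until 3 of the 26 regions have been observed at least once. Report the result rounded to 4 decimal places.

With k distinct regions already seen, the next new one arrives after an expected 26/(26-k) samples.
Sum over k = 0,...,2: E = 26/26 + 26/25 + 26/24 = 3.12333.

3.1233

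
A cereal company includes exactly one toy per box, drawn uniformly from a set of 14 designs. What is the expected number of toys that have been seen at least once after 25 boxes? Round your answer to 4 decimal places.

11.8046

For each toy, P(seen in 25 boxes) = 1 - (13/14)^25 = 0.84319.
By linearity of expectation, E[distinct seen] = 14·(1 - (13/14)^25) = 11.80461.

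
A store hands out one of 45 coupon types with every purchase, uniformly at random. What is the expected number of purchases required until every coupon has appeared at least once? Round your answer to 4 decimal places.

After k distinct coupons have appeared, the next purchase gives a new one with probability (45-k)/45, so the expected wait for the (k+1)-th is 45/(45-k).
E[T] = 45/45 + 45/44 + 45/43 + ... + 45/2 + 45/1 = 45·H_{45}.
H_{45} = 4.39495, so E[T] = 197.77267.

197.7727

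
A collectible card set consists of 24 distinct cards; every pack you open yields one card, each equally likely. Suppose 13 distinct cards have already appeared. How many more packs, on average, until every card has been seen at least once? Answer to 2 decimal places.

With k distinct cards already seen, the next new one takes an expected 24/(24-k) packs.
Sum over k = 13,...,23: E = 24/11 + 24/10 + 24/9 + ... + 24/2 + 24/1 = 72.477.

72.48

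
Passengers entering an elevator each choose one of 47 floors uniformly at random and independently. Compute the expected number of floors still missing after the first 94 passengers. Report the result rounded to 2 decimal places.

6.22

For each floor, P(unseen after 94) = (46/47)^94 = 0.132.
By linearity of expectation, E[unseen] = 47·(46/47)^94 = 6.225.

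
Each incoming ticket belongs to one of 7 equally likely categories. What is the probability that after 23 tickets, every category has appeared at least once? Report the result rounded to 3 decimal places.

By inclusion–exclusion over which categories are missing,
P(all seen) = Σ_{j=0}^{7} (-1)^j C(7,j)((7-j)/7)^23
= 1.0000 - 0.2020 + 0.0091 - 0.0001 + 0.0000 - 0.0000 + 0.0000 - 0.0000
= 0.8071.

0.807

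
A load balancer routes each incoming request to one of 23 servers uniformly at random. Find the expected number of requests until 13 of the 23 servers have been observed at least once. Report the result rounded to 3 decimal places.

With k distinct servers already seen, the next new one arrives after an expected 23/(23-k) requests.
Sum over k = 0,...,12: E = 23/23 + 23/22 + 23/21 + ... + 23/12 + 23/11 = 18.5224.

18.522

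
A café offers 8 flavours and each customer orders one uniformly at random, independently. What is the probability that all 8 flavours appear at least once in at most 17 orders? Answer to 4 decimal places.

0.3656

By inclusion–exclusion over which flavours are missing,
P(all seen) = Σ_{j=0}^{8} (-1)^j C(8,j)((8-j)/8)^17
= 1.00000 - 0.82647 + 0.21047 - 0.01897 + 0.00053 - 0.00000 + 0.00000 - 0.00000 + 0.00000
= 0.36556.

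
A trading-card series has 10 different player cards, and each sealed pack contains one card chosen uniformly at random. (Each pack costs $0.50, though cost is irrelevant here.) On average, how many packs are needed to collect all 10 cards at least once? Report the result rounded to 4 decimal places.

29.2897

After k distinct cards have appeared, the next pack gives a new one with probability (10-k)/10, so the expected wait for the (k+1)-th is 10/(10-k).
E[T] = 10/10 + 10/9 + 10/8 + ... + 10/2 + 10/1 = 10·H_{10}.
H_{10} = 2.92897, so E[T] = 29.28968.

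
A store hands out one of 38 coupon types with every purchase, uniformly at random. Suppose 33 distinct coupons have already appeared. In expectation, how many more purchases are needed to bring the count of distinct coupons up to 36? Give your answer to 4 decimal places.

With k distinct coupons already seen, the next new one takes an expected 38/(38-k) purchases.
Sum over k = 33,...,35: E = 38/5 + 38/4 + 38/3 = 29.76667.

29.7667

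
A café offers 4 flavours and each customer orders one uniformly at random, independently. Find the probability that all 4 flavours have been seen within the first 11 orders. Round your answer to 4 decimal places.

0.8340

By inclusion–exclusion over which flavours are missing,
P(all seen) = Σ_{j=0}^{4} (-1)^j C(4,j)((4-j)/4)^11
= 1.00000 - 0.16894 + 0.00293 - 0.00000 + 0.00000
= 0.83399.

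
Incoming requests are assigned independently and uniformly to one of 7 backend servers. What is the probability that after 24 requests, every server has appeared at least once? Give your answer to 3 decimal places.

0.833

Let A_i be the event that server i is missing after 24 requests. By inclusion–exclusion on the A_i,
P(all seen) = Σ_{j=0}^{7} (-1)^j C(7,j)((7-j)/7)^24
= 1.0000 - 0.1731 + 0.0065 - 0.0001 + 0.0000 - 0.0000 + 0.0000 - 0.0000
= 0.8334.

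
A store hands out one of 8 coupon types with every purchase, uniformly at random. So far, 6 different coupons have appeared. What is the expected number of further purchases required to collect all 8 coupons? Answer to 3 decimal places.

From k distinct to k+1 distinct takes on average 8/(8-k) purchases.
Sum over k = 6,...,7: E = 8/2 + 8/1 = 12.0000.

12.000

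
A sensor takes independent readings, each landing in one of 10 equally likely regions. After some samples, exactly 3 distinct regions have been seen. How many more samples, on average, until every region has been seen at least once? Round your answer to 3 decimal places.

25.929

With k distinct regions already seen, the next new one takes an expected 10/(10-k) samples.
Sum over k = 3,...,9: E = 10/7 + 10/6 + 10/5 + ... + 10/2 + 10/1 = 25.9286.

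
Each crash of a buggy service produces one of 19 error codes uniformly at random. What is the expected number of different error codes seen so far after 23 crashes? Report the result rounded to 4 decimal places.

For each error code, P(seen in 23 crashes) = 1 - (18/19)^23 = 0.71164.
By linearity of expectation, E[distinct seen] = 19·(1 - (18/19)^23) = 13.52116.

13.5212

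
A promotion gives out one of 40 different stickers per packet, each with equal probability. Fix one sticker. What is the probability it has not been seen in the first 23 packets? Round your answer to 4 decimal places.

0.5586

On each packet the fixed sticker fails to appear with probability 39/40.
P(still missing after 23) = (39/40)^23 = 0.55861.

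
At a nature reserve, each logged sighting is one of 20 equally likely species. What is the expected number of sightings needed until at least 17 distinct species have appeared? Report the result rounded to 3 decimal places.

With k distinct species already seen, the next new one arrives after an expected 20/(20-k) sightings.
Sum over k = 0,...,16: E = 20/20 + 20/19 + 20/18 + ... + 20/5 + 20/4 = 35.2881.

35.288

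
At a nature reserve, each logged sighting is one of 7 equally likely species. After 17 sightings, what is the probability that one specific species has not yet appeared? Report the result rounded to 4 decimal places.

0.0728

On each sighting the fixed species fails to appear with probability 6/7.
P(still missing after 17) = (6/7)^17 = 0.07276.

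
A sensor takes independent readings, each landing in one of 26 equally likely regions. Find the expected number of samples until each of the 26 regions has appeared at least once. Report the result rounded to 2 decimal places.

The wait to go from k to k+1 distinct regions is geometric with mean 26/(26-k).
E[T] = 26/26 + 26/25 + 26/24 + ... + 26/2 + 26/1 = 26·H_{26}.
H_{26} = 3.854, so E[T] = 100.215.

100.21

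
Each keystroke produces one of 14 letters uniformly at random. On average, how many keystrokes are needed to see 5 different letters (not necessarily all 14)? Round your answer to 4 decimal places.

5.9163

Going from k to k+1 distinct takes a geometric number of keystrokes with mean 14/(14-k).
Sum over k = 0,...,4: E = 14/14 + 14/13 + 14/12 + 14/11 + 14/10 = 5.91632.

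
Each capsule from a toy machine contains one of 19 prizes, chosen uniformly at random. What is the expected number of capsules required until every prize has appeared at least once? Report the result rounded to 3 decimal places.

Split into phases: going from k distinct to k+1 distinct takes on average 19/(19-k) capsules.
E[T] = 19/19 + 19/18 + 19/17 + ... + 19/2 + 19/1 = 19·H_{19}.
H_{19} = 3.5477, so E[T] = 67.4071.

67.407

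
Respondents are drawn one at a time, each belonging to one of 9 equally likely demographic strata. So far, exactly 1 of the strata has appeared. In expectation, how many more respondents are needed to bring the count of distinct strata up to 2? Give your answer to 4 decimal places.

1.1250

The wait to go from k to k+1 distinct strata is geometric with mean 9/(9-k).
Only the k = 1 term is needed: E = 9/8 = 1.12500.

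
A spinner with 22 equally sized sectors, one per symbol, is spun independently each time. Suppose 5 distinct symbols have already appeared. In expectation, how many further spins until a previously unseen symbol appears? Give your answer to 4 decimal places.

1.2941

Each spin yields a new symbol with probability (22-5)/22 = 17/22, so the wait is geometric with mean 22/17.
E = 22/17 = 1.29412.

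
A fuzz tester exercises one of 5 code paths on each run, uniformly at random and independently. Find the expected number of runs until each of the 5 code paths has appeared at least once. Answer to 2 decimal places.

After k distinct code paths have appeared, the next run gives a new one with probability (5-k)/5, so the expected wait for the (k+1)-th is 5/(5-k).
E[T] = 5/5 + 5/4 + 5/3 + 5/2 + 5/1 = 5·H_{5}.
H_{5} = 2.283, so E[T] = 11.417.

11.42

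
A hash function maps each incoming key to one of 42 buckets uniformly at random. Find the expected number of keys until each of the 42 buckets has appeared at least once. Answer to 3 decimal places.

181.723

After k distinct buckets have appeared, the next key gives a new one with probability (42-k)/42, so the expected wait for the (k+1)-th is 42/(42-k).
E[T] = 42/42 + 42/41 + 42/40 + ... + 42/2 + 42/1 = 42·H_{42}.
H_{42} = 4.3267, so E[T] = 181.7232.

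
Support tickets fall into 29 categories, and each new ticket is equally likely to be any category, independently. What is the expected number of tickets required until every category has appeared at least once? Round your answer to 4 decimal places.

114.8880

After k distinct categories have appeared, the next ticket gives a new one with probability (29-k)/29, so the expected wait for the (k+1)-th is 29/(29-k).
E[T] = 29/29 + 29/28 + 29/27 + ... + 29/2 + 29/1 = 29·H_{29}.
H_{29} = 3.96165, so E[T] = 114.88796.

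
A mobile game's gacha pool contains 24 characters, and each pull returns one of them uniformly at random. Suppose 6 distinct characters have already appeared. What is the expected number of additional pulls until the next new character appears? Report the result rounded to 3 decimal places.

1.333

Each pull yields a new character with probability (24-6)/24 = 18/24, so the wait is geometric with mean 24/18.
E = 24/18 = 1.3333.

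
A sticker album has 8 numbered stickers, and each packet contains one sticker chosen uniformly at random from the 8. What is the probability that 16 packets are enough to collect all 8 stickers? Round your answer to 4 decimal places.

0.3068

Let A_i be the event that sticker i is missing after 16 packets. By inclusion–exclusion on the A_i,
P(all seen) = Σ_{j=0}^{8} (-1)^j C(8,j)((8-j)/8)^16
= 1.00000 - 0.94454 + 0.28063 - 0.03036 + 0.00107 - 0.00001 + 0.00000 - 0.00000 + 0.00000
= 0.30680.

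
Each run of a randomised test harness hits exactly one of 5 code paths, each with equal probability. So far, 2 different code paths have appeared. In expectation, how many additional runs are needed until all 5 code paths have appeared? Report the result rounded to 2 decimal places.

9.17

The wait to go from k to k+1 distinct code paths is geometric with mean 5/(5-k).
Sum over k = 2,...,4: E = 5/3 + 5/2 + 5/1 = 9.167.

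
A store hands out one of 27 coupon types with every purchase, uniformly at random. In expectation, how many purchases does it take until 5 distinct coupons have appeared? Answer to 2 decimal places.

5.42

Going from k to k+1 distinct takes a geometric number of purchases with mean 27/(27-k).
Sum over k = 0,...,4: E = 27/27 + 27/26 + 27/25 + 27/24 + 27/23 = 5.417.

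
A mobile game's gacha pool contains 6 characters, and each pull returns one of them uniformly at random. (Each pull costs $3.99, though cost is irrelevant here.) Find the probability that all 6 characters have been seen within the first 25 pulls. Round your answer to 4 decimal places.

0.9377

By inclusion–exclusion over which characters are missing,
P(all seen) = Σ_{j=0}^{6} (-1)^j C(6,j)((6-j)/6)^25
= 1.00000 - 0.06290 + 0.00059 - 0.00000 + 0.00000 - 0.00000 + 0.00000
= 0.93770.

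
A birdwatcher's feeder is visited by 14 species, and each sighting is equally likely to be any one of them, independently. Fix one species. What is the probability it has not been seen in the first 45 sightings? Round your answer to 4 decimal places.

Each sighting misses the fixed species with probability (14-1)/14 = 13/14, independently.
P(still missing after 45) = (13/14)^45 = 0.03562.

0.0356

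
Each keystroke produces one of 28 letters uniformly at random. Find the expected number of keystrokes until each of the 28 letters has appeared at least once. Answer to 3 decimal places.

Split into phases: going from k distinct to k+1 distinct takes on average 28/(28-k) keystrokes.
E[T] = 28/28 + 28/27 + 28/26 + ... + 28/2 + 28/1 = 28·H_{28}.
H_{28} = 3.9272, so E[T] = 109.9608.

109.961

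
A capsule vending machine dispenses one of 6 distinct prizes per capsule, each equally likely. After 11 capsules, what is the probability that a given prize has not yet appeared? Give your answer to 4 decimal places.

0.1346

On each capsule the fixed prize fails to appear with probability 5/6.
P(still missing after 11) = (5/6)^11 = 0.13459.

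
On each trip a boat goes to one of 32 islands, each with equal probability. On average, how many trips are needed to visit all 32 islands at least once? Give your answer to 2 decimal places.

129.87

After k distinct islands have appeared, the next trip gives a new one with probability (32-k)/32, so the expected wait for the (k+1)-th is 32/(32-k).
E[T] = 32/32 + 32/31 + 32/30 + ... + 32/2 + 32/1 = 32·H_{32}.
H_{32} = 4.058, so E[T] = 129.872.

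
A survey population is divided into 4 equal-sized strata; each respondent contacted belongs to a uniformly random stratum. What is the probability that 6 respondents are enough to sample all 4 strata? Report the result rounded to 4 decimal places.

0.3809

By inclusion–exclusion over which strata are missing,
P(all seen) = Σ_{j=0}^{4} (-1)^j C(4,j)((4-j)/4)^6
= 1.00000 - 0.71191 + 0.09375 - 0.00098 + 0.00000
= 0.38086.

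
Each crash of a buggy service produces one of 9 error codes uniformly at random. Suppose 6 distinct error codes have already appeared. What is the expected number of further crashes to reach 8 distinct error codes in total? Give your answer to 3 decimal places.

With k distinct error codes already seen, the next new one takes an expected 9/(9-k) crashes.
Sum over k = 6,...,7: E = 9/3 + 9/2 = 7.5000.

7.500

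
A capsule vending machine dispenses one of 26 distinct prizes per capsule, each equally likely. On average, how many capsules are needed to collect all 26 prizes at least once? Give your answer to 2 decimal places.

100.21

After k distinct prizes have appeared, the next capsule gives a new one with probability (26-k)/26, so the expected wait for the (k+1)-th is 26/(26-k).
E[T] = 26/26 + 26/25 + 26/24 + ... + 26/2 + 26/1 = 26·H_{26}.
H_{26} = 3.854, so E[T] = 100.215.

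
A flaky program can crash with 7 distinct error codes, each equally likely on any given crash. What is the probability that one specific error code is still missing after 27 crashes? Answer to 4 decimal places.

0.0156

On each crash the fixed error code fails to appear with probability 6/7.
P(still missing after 27) = (6/7)^27 = 0.01558.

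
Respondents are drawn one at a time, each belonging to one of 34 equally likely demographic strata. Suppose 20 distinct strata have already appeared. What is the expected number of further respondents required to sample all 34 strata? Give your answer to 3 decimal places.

110.553

The wait to go from k to k+1 distinct strata is geometric with mean 34/(34-k).
Sum over k = 20,...,33: E = 34/14 + 34/13 + 34/12 + ... + 34/2 + 34/1 = 110.5531.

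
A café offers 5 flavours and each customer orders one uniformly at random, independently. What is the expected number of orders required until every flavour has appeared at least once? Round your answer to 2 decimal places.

11.42

After k distinct flavours have appeared, the next order gives a new one with probability (5-k)/5, so the expected wait for the (k+1)-th is 5/(5-k).
E[T] = 5/5 + 5/4 + 5/3 + 5/2 + 5/1 = 5·H_{5}.
H_{5} = 2.283, so E[T] = 11.417.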